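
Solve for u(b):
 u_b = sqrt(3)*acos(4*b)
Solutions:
 u(b) = C1 + sqrt(3)*(b*acos(4*b) - sqrt(1 - 16*b^2)/4)


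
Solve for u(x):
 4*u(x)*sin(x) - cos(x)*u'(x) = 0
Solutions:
 u(x) = C1/cos(x)^4


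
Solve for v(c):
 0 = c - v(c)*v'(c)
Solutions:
 v(c) = -sqrt(C1 + c^2)
 v(c) = sqrt(C1 + c^2)


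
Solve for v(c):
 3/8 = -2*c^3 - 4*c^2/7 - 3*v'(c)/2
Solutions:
 v(c) = C1 - c^4/3 - 8*c^3/63 - c/4


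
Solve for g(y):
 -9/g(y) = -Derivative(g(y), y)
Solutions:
 g(y) = -sqrt(C1 + 18*y)
 g(y) = sqrt(C1 + 18*y)


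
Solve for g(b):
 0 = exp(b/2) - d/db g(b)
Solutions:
 g(b) = C1 + 2*exp(b/2)


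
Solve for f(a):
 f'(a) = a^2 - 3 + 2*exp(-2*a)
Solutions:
 f(a) = C1 + a^3/3 - 3*a - exp(-2*a)


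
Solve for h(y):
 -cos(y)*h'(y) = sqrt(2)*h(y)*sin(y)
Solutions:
 h(y) = C1*cos(y)^(sqrt(2))


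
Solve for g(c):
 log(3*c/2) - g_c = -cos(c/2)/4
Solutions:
 g(c) = C1 + c*log(c) - c - c*log(2) + c*log(3) + sin(c/2)/2


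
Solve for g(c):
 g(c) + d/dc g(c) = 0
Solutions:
 g(c) = C1*exp(-c)


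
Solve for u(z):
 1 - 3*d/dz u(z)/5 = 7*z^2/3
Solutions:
 u(z) = C1 - 35*z^3/27 + 5*z/3


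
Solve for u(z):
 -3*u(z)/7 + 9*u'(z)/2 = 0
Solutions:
 u(z) = C1*exp(2*z/21)


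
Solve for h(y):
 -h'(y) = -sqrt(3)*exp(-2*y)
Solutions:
 h(y) = C1 - sqrt(3)*exp(-2*y)/2


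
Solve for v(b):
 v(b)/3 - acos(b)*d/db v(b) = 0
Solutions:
 v(b) = C1*exp(Integral(1/acos(b), b)/3)


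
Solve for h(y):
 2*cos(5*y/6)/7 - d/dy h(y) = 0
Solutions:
 h(y) = C1 + 12*sin(5*y/6)/35


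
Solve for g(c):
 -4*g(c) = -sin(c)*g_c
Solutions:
 g(c) = C1*(cos(c)^2 - 2*cos(c) + 1)/(cos(c)^2 + 2*cos(c) + 1)


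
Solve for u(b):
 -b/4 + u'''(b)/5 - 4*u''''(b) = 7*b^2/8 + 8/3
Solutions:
 u(b) = C1 + C2*b + C3*b^2 + C4*exp(b/20) + 7*b^5/96 + 235*b^4/32 + 10615*b^3/18


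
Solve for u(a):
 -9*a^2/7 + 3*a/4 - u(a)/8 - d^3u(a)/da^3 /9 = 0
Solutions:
 u(a) = C3*exp(-3^(2/3)*a/2) - 72*a^2/7 + 6*a + (C1*sin(3*3^(1/6)*a/4) + C2*cos(3*3^(1/6)*a/4))*exp(3^(2/3)*a/4)


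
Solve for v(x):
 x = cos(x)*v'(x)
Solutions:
 v(x) = C1 + Integral(x/cos(x), x)


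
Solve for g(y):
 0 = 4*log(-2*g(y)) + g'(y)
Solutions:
 Integral(1/(log(-_y) + log(2)), (_y, g(y)))/4 = C1 - y


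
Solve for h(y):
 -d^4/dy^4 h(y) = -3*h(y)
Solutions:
 h(y) = C1*exp(-3^(1/4)*y) + C2*exp(3^(1/4)*y) + C3*sin(3^(1/4)*y) + C4*cos(3^(1/4)*y)


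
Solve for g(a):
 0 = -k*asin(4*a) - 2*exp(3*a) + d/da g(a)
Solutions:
 g(a) = C1 + k*(a*asin(4*a) + sqrt(1 - 16*a^2)/4) + 2*exp(3*a)/3


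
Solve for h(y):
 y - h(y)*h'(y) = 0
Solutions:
 h(y) = -sqrt(C1 + y^2)
 h(y) = sqrt(C1 + y^2)


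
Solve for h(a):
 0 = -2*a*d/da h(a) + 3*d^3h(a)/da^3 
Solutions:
 h(a) = C1 + Integral(C2*airyai(2^(1/3)*3^(2/3)*a/3) + C3*airybi(2^(1/3)*3^(2/3)*a/3), a)


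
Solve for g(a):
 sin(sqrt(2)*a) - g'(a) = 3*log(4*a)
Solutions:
 g(a) = C1 - 3*a*log(a) - 6*a*log(2) + 3*a - sqrt(2)*cos(sqrt(2)*a)/2


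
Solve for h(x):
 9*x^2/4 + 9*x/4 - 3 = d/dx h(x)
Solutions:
 h(x) = C1 + 3*x^3/4 + 9*x^2/8 - 3*x


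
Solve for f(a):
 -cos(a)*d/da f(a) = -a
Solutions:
 f(a) = C1 + Integral(a/cos(a), a)


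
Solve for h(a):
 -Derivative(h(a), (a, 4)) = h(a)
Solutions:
 h(a) = (C1*sin(sqrt(2)*a/2) + C2*cos(sqrt(2)*a/2))*exp(-sqrt(2)*a/2) + (C3*sin(sqrt(2)*a/2) + C4*cos(sqrt(2)*a/2))*exp(sqrt(2)*a/2)


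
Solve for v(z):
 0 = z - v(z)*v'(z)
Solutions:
 v(z) = -sqrt(C1 + z^2)
 v(z) = sqrt(C1 + z^2)


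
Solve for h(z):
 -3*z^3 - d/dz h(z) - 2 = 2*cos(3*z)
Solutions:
 h(z) = C1 - 3*z^4/4 - 2*z - 2*sin(3*z)/3


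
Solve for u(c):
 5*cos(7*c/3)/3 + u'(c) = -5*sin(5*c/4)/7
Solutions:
 u(c) = C1 - 5*sin(7*c/3)/7 + 4*cos(5*c/4)/7


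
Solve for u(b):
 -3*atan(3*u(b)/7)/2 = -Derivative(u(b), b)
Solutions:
 Integral(1/atan(3*_y/7), (_y, u(b))) = C1 + 3*b/2


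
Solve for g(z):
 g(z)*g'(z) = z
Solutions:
 g(z) = -sqrt(C1 + z^2)
 g(z) = sqrt(C1 + z^2)


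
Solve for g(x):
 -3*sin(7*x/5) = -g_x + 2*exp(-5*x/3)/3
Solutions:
 g(x) = C1 - 15*cos(7*x/5)/7 - 2*exp(-5*x/3)/5


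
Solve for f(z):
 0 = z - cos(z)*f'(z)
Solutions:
 f(z) = C1 + Integral(z/cos(z), z)


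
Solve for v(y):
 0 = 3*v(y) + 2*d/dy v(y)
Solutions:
 v(y) = C1*exp(-3*y/2)


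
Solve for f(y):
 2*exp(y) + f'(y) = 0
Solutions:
 f(y) = C1 - 2*exp(y)


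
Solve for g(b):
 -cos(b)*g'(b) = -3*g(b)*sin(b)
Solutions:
 g(b) = C1/cos(b)^3


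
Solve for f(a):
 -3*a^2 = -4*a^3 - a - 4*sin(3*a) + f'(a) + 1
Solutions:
 f(a) = C1 + a^4 - a^3 + a^2/2 - a - 4*cos(3*a)/3


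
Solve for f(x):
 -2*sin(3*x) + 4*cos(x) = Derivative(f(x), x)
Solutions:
 f(x) = C1 + 4*sin(x) + 2*cos(3*x)/3


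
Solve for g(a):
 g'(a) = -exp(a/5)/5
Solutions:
 g(a) = C1 - exp(a)^(1/5)


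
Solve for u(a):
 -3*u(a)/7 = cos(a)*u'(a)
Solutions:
 u(a) = C1*(sin(a) - 1)^(3/14)/(sin(a) + 1)^(3/14)


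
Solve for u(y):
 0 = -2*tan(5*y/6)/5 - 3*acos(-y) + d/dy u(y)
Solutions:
 u(y) = C1 + 3*y*acos(-y) + 3*sqrt(1 - y^2) - 12*log(cos(5*y/6))/25


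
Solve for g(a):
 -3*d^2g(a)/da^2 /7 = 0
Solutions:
 g(a) = C1 + C2*a


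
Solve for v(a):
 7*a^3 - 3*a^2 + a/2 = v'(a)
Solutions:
 v(a) = C1 + 7*a^4/4 - a^3 + a^2/4


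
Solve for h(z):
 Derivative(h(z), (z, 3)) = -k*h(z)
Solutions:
 h(z) = C1*exp(z*(-k)^(1/3)) + C2*exp(z*(-k)^(1/3)*(-1 + sqrt(3)*I)/2) + C3*exp(-z*(-k)^(1/3)*(1 + sqrt(3)*I)/2)


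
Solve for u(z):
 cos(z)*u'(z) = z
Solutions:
 u(z) = C1 + Integral(z/cos(z), z)


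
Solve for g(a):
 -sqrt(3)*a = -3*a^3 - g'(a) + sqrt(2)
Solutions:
 g(a) = C1 - 3*a^4/4 + sqrt(3)*a^2/2 + sqrt(2)*a


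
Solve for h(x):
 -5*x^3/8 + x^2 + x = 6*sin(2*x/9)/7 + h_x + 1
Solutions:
 h(x) = C1 - 5*x^4/32 + x^3/3 + x^2/2 - x + 27*cos(2*x/9)/7


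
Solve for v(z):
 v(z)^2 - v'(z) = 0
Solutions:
 v(z) = -1/(C1 + z)


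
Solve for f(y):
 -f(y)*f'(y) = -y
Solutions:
 f(y) = -sqrt(C1 + y^2)
 f(y) = sqrt(C1 + y^2)


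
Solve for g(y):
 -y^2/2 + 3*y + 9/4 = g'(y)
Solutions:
 g(y) = C1 - y^3/6 + 3*y^2/2 + 9*y/4


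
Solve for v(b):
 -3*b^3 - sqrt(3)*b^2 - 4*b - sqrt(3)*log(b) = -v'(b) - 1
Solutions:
 v(b) = C1 + 3*b^4/4 + sqrt(3)*b^3/3 + 2*b^2 + sqrt(3)*b*log(b) - sqrt(3)*b - b


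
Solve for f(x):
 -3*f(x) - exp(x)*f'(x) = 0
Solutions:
 f(x) = C1*exp(3*exp(-x))


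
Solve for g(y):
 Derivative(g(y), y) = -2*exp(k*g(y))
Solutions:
 g(y) = Piecewise((log(1/(C1*k + 2*k*y))/k, Ne(k, 0)), (nan, True))
 g(y) = Piecewise((C1 - 2*y, Eq(k, 0)), (nan, True))


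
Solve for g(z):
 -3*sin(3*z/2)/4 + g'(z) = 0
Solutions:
 g(z) = C1 - cos(3*z/2)/2


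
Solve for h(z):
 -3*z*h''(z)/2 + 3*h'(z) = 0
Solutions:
 h(z) = C1 + C2*z^3


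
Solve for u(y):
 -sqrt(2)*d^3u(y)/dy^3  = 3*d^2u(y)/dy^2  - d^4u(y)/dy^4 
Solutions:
 u(y) = C1 + C2*y + C3*exp(y*(-sqrt(14) + sqrt(2))/2) + C4*exp(y*(sqrt(2) + sqrt(14))/2)


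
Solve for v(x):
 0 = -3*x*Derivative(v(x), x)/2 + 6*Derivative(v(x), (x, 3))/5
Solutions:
 v(x) = C1 + Integral(C2*airyai(10^(1/3)*x/2) + C3*airybi(10^(1/3)*x/2), x)


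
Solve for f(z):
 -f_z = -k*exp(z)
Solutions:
 f(z) = C1 + k*exp(z)


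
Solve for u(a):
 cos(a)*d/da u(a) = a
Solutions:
 u(a) = C1 + Integral(a/cos(a), a)


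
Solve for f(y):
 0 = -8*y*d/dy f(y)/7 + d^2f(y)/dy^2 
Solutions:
 f(y) = C1 + C2*erfi(2*sqrt(7)*y/7)


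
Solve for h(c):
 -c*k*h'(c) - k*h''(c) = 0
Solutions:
 h(c) = C1 + C2*erf(sqrt(2)*c/2)


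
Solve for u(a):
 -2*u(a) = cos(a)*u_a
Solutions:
 u(a) = C1*(sin(a) - 1)/(sin(a) + 1)


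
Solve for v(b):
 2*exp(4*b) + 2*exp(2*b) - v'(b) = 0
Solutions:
 v(b) = C1 + exp(4*b)/2 + exp(2*b)


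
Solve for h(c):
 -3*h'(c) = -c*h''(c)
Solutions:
 h(c) = C1 + C2*c^4


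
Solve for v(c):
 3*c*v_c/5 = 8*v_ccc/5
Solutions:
 v(c) = C1 + Integral(C2*airyai(3^(1/3)*c/2) + C3*airybi(3^(1/3)*c/2), c)


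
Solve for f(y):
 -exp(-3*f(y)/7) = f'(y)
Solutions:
 f(y) = 7*log(C1 - 3*y/7)/3
 f(y) = 7*log(7^(2/3)*(-3^(1/3) - 3^(5/6)*I)*(C1 - y)^(1/3)/14)
 f(y) = 7*log(7^(2/3)*(-3^(1/3) + 3^(5/6)*I)*(C1 - y)^(1/3)/14)


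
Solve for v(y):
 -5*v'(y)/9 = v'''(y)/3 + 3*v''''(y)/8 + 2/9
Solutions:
 v(y) = C1 + C2*exp(y*(-16 + 32*2^(1/3)/(27*sqrt(19505) + 3773)^(1/3) + 2^(2/3)*(27*sqrt(19505) + 3773)^(1/3))/54)*sin(2^(1/3)*sqrt(3)*y*(-2^(1/3)*(27*sqrt(19505) + 3773)^(1/3) + 32/(27*sqrt(19505) + 3773)^(1/3))/54) + C3*exp(y*(-16 + 32*2^(1/3)/(27*sqrt(19505) + 3773)^(1/3) + 2^(2/3)*(27*sqrt(19505) + 3773)^(1/3))/54)*cos(2^(1/3)*sqrt(3)*y*(-2^(1/3)*(27*sqrt(19505) + 3773)^(1/3) + 32/(27*sqrt(19505) + 3773)^(1/3))/54) + C4*exp(-y*(32*2^(1/3)/(27*sqrt(19505) + 3773)^(1/3) + 8 + 2^(2/3)*(27*sqrt(19505) + 3773)^(1/3))/27) - 2*y/5


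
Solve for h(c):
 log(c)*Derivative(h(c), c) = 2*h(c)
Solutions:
 h(c) = C1*exp(2*li(c))


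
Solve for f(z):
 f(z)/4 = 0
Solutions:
 f(z) = 0


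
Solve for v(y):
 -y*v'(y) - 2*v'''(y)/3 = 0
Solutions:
 v(y) = C1 + Integral(C2*airyai(-2^(2/3)*3^(1/3)*y/2) + C3*airybi(-2^(2/3)*3^(1/3)*y/2), y)


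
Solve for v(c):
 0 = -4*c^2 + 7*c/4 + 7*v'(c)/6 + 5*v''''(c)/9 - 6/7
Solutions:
 v(c) = C1 + C4*exp(-10^(2/3)*21^(1/3)*c/10) + 8*c^3/7 - 3*c^2/4 + 36*c/49 + (C2*sin(10^(2/3)*3^(5/6)*7^(1/3)*c/20) + C3*cos(10^(2/3)*3^(5/6)*7^(1/3)*c/20))*exp(10^(2/3)*21^(1/3)*c/20)


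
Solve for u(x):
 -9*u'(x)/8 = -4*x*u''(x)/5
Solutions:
 u(x) = C1 + C2*x^(77/32)


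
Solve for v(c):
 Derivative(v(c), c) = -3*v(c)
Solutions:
 v(c) = C1*exp(-3*c)


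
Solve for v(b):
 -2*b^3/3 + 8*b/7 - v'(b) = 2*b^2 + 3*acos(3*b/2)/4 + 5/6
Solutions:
 v(b) = C1 - b^4/6 - 2*b^3/3 + 4*b^2/7 - 3*b*acos(3*b/2)/4 - 5*b/6 + sqrt(4 - 9*b^2)/4


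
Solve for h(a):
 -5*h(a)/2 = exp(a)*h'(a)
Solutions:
 h(a) = C1*exp(5*exp(-a)/2)


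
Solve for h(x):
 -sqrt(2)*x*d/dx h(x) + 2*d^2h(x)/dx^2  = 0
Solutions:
 h(x) = C1 + C2*erfi(2^(1/4)*x/2)


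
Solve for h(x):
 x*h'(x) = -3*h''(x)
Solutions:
 h(x) = C1 + C2*erf(sqrt(6)*x/6)


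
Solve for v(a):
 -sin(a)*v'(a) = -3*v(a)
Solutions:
 v(a) = C1*(cos(a) - 1)^(3/2)/(cos(a) + 1)^(3/2)


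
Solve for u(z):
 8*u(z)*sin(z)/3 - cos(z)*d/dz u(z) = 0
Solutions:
 u(z) = C1/cos(z)^(8/3)


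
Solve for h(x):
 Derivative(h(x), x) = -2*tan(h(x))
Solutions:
 h(x) = pi - asin(C1*exp(-2*x))
 h(x) = asin(C1*exp(-2*x))


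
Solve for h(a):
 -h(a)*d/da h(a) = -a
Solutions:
 h(a) = -sqrt(C1 + a^2)
 h(a) = sqrt(C1 + a^2)


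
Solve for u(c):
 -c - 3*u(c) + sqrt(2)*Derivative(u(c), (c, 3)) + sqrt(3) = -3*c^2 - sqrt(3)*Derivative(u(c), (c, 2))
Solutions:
 u(c) = C1*exp(-c*(6^(2/3)/(-sqrt(6) + sqrt(-6 + (-sqrt(6) + 27*sqrt(2))^2) + 27*sqrt(2))^(1/3) + 2*sqrt(6) + 6^(1/3)*(-sqrt(6) + sqrt(-6 + (-sqrt(6) + 27*sqrt(2))^2) + 27*sqrt(2))^(1/3))/12)*sin(2^(1/3)*3^(1/6)*c*(-3^(2/3)*(-sqrt(6) + sqrt(-6 + (-sqrt(6) + 27*sqrt(2))^2) + 27*sqrt(2))^(1/3) + 3*2^(1/3)/(-sqrt(6) + sqrt(-6 + (-sqrt(6) + 27*sqrt(2))^2) + 27*sqrt(2))^(1/3))/12) + C2*exp(-c*(6^(2/3)/(-sqrt(6) + sqrt(-6 + (-sqrt(6) + 27*sqrt(2))^2) + 27*sqrt(2))^(1/3) + 2*sqrt(6) + 6^(1/3)*(-sqrt(6) + sqrt(-6 + (-sqrt(6) + 27*sqrt(2))^2) + 27*sqrt(2))^(1/3))/12)*cos(2^(1/3)*3^(1/6)*c*(-3^(2/3)*(-sqrt(6) + sqrt(-6 + (-sqrt(6) + 27*sqrt(2))^2) + 27*sqrt(2))^(1/3) + 3*2^(1/3)/(-sqrt(6) + sqrt(-6 + (-sqrt(6) + 27*sqrt(2))^2) + 27*sqrt(2))^(1/3))/12) + C3*exp(c*(-sqrt(6) + 6^(2/3)/(-sqrt(6) + sqrt(-6 + (-sqrt(6) + 27*sqrt(2))^2) + 27*sqrt(2))^(1/3) + 6^(1/3)*(-sqrt(6) + sqrt(-6 + (-sqrt(6) + 27*sqrt(2))^2) + 27*sqrt(2))^(1/3))/6) + c^2 - c/3 + sqrt(3)


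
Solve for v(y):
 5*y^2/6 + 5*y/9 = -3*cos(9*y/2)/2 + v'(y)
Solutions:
 v(y) = C1 + 5*y^3/18 + 5*y^2/18 + sin(9*y/2)/3


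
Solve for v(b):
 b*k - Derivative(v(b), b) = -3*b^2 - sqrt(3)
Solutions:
 v(b) = C1 + b^3 + b^2*k/2 + sqrt(3)*b


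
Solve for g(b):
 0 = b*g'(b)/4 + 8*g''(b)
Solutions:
 g(b) = C1 + C2*erf(b/8)


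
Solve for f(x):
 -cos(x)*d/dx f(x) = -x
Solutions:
 f(x) = C1 + Integral(x/cos(x), x)


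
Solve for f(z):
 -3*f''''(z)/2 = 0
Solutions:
 f(z) = C1 + C2*z + C3*z^2 + C4*z^3


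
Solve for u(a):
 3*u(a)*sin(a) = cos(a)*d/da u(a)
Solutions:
 u(a) = C1/cos(a)^3


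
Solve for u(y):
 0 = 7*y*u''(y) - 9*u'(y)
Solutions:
 u(y) = C1 + C2*y^(16/7)


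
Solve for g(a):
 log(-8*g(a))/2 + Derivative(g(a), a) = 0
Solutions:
 2*Integral(1/(log(-_y) + 3*log(2)), (_y, g(a))) = C1 - a


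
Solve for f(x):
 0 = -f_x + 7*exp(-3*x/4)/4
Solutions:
 f(x) = C1 - 7*exp(-3*x/4)/3


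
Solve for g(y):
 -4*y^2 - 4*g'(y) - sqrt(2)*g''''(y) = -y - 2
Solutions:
 g(y) = C1 + C4*exp(-sqrt(2)*y) - y^3/3 + y^2/8 + y/2 + (C2*sin(sqrt(6)*y/2) + C3*cos(sqrt(6)*y/2))*exp(sqrt(2)*y/2)


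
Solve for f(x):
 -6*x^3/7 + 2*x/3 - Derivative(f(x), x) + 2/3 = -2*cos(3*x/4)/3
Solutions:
 f(x) = C1 - 3*x^4/14 + x^2/3 + 2*x/3 + 8*sin(3*x/4)/9


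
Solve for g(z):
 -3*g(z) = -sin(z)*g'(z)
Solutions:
 g(z) = C1*(cos(z) - 1)^(3/2)/(cos(z) + 1)^(3/2)


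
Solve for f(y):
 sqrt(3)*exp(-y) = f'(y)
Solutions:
 f(y) = C1 - sqrt(3)*exp(-y)


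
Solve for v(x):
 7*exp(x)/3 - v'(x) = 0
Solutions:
 v(x) = C1 + 7*exp(x)/3


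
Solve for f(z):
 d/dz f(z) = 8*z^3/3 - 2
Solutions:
 f(z) = C1 + 2*z^4/3 - 2*z


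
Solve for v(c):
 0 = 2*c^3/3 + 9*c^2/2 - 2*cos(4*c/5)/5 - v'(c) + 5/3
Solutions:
 v(c) = C1 + c^4/6 + 3*c^3/2 + 5*c/3 - sin(4*c/5)/2


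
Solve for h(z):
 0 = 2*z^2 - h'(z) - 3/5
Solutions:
 h(z) = C1 + 2*z^3/3 - 3*z/5


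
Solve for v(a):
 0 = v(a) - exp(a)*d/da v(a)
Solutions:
 v(a) = C1*exp(-exp(-a))


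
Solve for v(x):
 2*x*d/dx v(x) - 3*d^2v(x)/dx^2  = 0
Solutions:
 v(x) = C1 + C2*erfi(sqrt(3)*x/3)


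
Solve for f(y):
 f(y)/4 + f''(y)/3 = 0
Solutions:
 f(y) = C1*sin(sqrt(3)*y/2) + C2*cos(sqrt(3)*y/2)


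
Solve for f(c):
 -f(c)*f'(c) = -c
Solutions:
 f(c) = -sqrt(C1 + c^2)
 f(c) = sqrt(C1 + c^2)


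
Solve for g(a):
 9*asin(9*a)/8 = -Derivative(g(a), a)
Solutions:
 g(a) = C1 - 9*a*asin(9*a)/8 - sqrt(1 - 81*a^2)/8


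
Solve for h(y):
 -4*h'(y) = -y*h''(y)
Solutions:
 h(y) = C1 + C2*y^5


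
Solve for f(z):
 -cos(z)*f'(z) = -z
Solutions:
 f(z) = C1 + Integral(z/cos(z), z)


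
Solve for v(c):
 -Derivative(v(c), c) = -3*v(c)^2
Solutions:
 v(c) = -1/(C1 + 3*c)


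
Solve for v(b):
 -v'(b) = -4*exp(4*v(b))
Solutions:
 v(b) = log(-(-1/(C1 + 16*b))^(1/4))
 v(b) = log(-1/(C1 + 16*b))/4
 v(b) = log(-I*(-1/(C1 + 16*b))^(1/4))
 v(b) = log(I*(-1/(C1 + 16*b))^(1/4))


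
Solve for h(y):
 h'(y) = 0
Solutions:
 h(y) = C1


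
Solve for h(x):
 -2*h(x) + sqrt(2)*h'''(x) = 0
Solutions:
 h(x) = C3*exp(2^(1/6)*x) + (C1*sin(2^(1/6)*sqrt(3)*x/2) + C2*cos(2^(1/6)*sqrt(3)*x/2))*exp(-2^(1/6)*x/2)


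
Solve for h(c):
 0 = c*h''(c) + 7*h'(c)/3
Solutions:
 h(c) = C1 + C2/c^(4/3)


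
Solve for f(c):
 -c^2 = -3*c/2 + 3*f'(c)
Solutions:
 f(c) = C1 - c^3/9 + c^2/4


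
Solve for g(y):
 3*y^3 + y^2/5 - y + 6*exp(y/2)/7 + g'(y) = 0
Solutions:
 g(y) = C1 - 3*y^4/4 - y^3/15 + y^2/2 - 12*exp(y/2)/7


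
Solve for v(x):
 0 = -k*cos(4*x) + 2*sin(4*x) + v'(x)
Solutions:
 v(x) = C1 + k*sin(4*x)/4 + cos(4*x)/2


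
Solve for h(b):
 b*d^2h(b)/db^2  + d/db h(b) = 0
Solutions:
 h(b) = C1 + C2*log(b)


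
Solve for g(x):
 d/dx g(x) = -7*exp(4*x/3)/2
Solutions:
 g(x) = C1 - 21*exp(4*x/3)/8


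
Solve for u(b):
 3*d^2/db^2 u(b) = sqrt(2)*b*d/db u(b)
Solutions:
 u(b) = C1 + C2*erfi(2^(3/4)*sqrt(3)*b/6)


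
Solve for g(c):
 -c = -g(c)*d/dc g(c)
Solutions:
 g(c) = -sqrt(C1 + c^2)
 g(c) = sqrt(C1 + c^2)


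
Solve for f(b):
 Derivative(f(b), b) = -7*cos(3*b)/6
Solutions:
 f(b) = C1 - 7*sin(3*b)/18


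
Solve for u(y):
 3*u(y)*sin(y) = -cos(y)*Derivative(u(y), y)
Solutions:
 u(y) = C1*cos(y)^3


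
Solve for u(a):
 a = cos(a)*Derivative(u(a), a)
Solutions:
 u(a) = C1 + Integral(a/cos(a), a)


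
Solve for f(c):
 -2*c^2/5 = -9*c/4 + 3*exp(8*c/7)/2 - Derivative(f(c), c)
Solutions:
 f(c) = C1 + 2*c^3/15 - 9*c^2/8 + 21*exp(8*c/7)/16


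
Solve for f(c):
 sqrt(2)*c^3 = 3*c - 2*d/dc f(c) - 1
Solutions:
 f(c) = C1 - sqrt(2)*c^4/8 + 3*c^2/4 - c/2


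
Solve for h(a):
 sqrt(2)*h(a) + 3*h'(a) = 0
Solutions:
 h(a) = C1*exp(-sqrt(2)*a/3)


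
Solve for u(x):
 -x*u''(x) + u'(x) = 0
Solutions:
 u(x) = C1 + C2*x^2


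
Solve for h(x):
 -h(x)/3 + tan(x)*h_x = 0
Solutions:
 h(x) = C1*sin(x)^(1/3)


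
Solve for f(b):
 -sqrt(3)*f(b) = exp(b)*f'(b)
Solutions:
 f(b) = C1*exp(sqrt(3)*exp(-b))


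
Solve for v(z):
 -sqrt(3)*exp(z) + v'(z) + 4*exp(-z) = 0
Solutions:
 v(z) = C1 + sqrt(3)*exp(z) + 4*exp(-z)


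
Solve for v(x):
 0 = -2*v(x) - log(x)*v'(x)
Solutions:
 v(x) = C1*exp(-2*li(x))


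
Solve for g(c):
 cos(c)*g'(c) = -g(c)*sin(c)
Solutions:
 g(c) = C1*cos(c)


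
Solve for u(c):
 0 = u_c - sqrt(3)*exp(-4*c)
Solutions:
 u(c) = C1 - sqrt(3)*exp(-4*c)/4


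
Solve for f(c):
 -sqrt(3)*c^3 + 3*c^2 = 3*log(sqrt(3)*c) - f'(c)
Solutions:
 f(c) = C1 + sqrt(3)*c^4/4 - c^3 + 3*c*log(c) - 3*c + 3*c*log(3)/2


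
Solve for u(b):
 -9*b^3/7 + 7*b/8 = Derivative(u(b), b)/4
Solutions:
 u(b) = C1 - 9*b^4/7 + 7*b^2/4


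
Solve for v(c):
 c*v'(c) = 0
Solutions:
 v(c) = C1


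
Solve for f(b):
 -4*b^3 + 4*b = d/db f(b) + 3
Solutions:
 f(b) = C1 - b^4 + 2*b^2 - 3*b


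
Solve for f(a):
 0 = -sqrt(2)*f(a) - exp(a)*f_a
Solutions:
 f(a) = C1*exp(sqrt(2)*exp(-a))


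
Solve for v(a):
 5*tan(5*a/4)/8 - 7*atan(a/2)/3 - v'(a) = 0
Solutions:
 v(a) = C1 - 7*a*atan(a/2)/3 + 7*log(a^2 + 4)/3 - log(cos(5*a/4))/2


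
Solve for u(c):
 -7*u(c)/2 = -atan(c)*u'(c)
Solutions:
 u(c) = C1*exp(7*Integral(1/atan(c), c)/2)


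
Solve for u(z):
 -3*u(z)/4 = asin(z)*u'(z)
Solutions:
 u(z) = C1*exp(-3*Integral(1/asin(z), z)/4)


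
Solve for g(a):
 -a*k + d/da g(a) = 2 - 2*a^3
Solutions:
 g(a) = C1 - a^4/2 + a^2*k/2 + 2*a


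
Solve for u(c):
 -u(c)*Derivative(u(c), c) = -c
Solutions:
 u(c) = -sqrt(C1 + c^2)
 u(c) = sqrt(C1 + c^2)


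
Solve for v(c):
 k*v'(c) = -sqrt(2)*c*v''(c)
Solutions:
 v(c) = C1 + c^(-sqrt(2)*re(k)/2 + 1)*(C2*sin(sqrt(2)*log(c)*Abs(im(k))/2) + C3*cos(sqrt(2)*log(c)*im(k)/2))


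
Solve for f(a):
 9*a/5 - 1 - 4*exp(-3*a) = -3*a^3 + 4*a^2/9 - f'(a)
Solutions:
 f(a) = C1 - 3*a^4/4 + 4*a^3/27 - 9*a^2/10 + a - 4*exp(-3*a)/3


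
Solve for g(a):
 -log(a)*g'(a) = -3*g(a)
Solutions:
 g(a) = C1*exp(3*li(a))


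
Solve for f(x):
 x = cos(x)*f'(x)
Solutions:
 f(x) = C1 + Integral(x/cos(x), x)


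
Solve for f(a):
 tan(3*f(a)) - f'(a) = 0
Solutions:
 f(a) = -asin(C1*exp(3*a))/3 + pi/3
 f(a) = asin(C1*exp(3*a))/3


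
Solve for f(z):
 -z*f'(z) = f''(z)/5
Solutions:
 f(z) = C1 + C2*erf(sqrt(10)*z/2)


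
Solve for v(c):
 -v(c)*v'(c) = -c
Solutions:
 v(c) = -sqrt(C1 + c^2)
 v(c) = sqrt(C1 + c^2)


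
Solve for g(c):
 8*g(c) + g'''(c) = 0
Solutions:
 g(c) = C3*exp(-2*c) + (C1*sin(sqrt(3)*c) + C2*cos(sqrt(3)*c))*exp(c)


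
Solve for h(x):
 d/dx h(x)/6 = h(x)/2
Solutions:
 h(x) = C1*exp(3*x)


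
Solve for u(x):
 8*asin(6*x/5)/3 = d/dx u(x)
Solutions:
 u(x) = C1 + 8*x*asin(6*x/5)/3 + 4*sqrt(25 - 36*x^2)/9


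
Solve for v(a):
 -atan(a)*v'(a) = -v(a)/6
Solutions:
 v(a) = C1*exp(Integral(1/atan(a), a)/6)


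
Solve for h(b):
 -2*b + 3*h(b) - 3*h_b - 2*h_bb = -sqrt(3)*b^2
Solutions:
 h(b) = C1*exp(b*(-3 + sqrt(33))/4) + C2*exp(-b*(3 + sqrt(33))/4) - sqrt(3)*b^2/3 - 2*sqrt(3)*b/3 + 2*b/3 - 10*sqrt(3)/9 + 2/3


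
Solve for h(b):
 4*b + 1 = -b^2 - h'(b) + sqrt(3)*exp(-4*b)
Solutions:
 h(b) = C1 - b^3/3 - 2*b^2 - b - sqrt(3)*exp(-4*b)/4


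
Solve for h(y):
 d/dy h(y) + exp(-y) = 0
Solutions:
 h(y) = C1 + exp(-y)


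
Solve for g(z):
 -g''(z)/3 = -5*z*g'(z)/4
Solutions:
 g(z) = C1 + C2*erfi(sqrt(30)*z/4)


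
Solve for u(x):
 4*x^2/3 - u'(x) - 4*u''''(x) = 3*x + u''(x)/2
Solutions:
 u(x) = C1 + C2*exp(-6^(1/3)*x*(-(36 + sqrt(1302))^(1/3) + 6^(1/3)/(36 + sqrt(1302))^(1/3))/24)*sin(2^(1/3)*3^(1/6)*x*(3*2^(1/3)/(36 + sqrt(1302))^(1/3) + 3^(2/3)*(36 + sqrt(1302))^(1/3))/24) + C3*exp(-6^(1/3)*x*(-(36 + sqrt(1302))^(1/3) + 6^(1/3)/(36 + sqrt(1302))^(1/3))/24)*cos(2^(1/3)*3^(1/6)*x*(3*2^(1/3)/(36 + sqrt(1302))^(1/3) + 3^(2/3)*(36 + sqrt(1302))^(1/3))/24) + C4*exp(6^(1/3)*x*(-(36 + sqrt(1302))^(1/3) + 6^(1/3)/(36 + sqrt(1302))^(1/3))/12) + 4*x^3/9 - 13*x^2/6 + 13*x/6


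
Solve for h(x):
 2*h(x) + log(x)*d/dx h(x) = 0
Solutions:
 h(x) = C1*exp(-2*li(x))


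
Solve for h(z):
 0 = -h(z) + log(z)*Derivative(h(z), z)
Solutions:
 h(z) = C1*exp(li(z))


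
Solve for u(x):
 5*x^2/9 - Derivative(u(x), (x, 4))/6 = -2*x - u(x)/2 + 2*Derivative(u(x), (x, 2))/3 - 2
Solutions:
 u(x) = C1*exp(-x*sqrt(-2 + sqrt(7))) + C2*exp(x*sqrt(-2 + sqrt(7))) + C3*sin(x*sqrt(2 + sqrt(7))) + C4*cos(x*sqrt(2 + sqrt(7))) - 10*x^2/9 - 4*x - 188/27


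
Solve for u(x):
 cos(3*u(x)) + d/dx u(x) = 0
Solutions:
 u(x) = -asin((C1 + exp(6*x))/(C1 - exp(6*x)))/3 + pi/3
 u(x) = asin((C1 + exp(6*x))/(C1 - exp(6*x)))/3


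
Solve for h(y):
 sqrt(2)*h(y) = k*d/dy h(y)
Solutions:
 h(y) = C1*exp(sqrt(2)*y/k)


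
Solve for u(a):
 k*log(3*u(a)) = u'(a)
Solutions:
 Integral(1/(log(_y) + log(3)), (_y, u(a))) = C1 + a*k


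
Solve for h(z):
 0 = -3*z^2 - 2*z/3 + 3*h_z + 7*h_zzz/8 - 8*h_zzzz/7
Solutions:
 h(z) = C1 + C2*exp(z*(-7^(1/3)*(1152*sqrt(1360718) + 1343911)^(1/3) - 343*7^(2/3)/(1152*sqrt(1360718) + 1343911)^(1/3) + 98)/384)*sin(sqrt(3)*7^(1/3)*z*(-(1152*sqrt(1360718) + 1343911)^(1/3) + 343*7^(1/3)/(1152*sqrt(1360718) + 1343911)^(1/3))/384) + C3*exp(z*(-7^(1/3)*(1152*sqrt(1360718) + 1343911)^(1/3) - 343*7^(2/3)/(1152*sqrt(1360718) + 1343911)^(1/3) + 98)/384)*cos(sqrt(3)*7^(1/3)*z*(-(1152*sqrt(1360718) + 1343911)^(1/3) + 343*7^(1/3)/(1152*sqrt(1360718) + 1343911)^(1/3))/384) + C4*exp(z*(343*7^(2/3)/(1152*sqrt(1360718) + 1343911)^(1/3) + 49 + 7^(1/3)*(1152*sqrt(1360718) + 1343911)^(1/3))/192) + z^3/3 + z^2/9 - 7*z/12


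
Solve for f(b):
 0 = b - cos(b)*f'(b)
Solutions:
 f(b) = C1 + Integral(b/cos(b), b)


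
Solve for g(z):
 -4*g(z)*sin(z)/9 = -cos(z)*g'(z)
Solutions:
 g(z) = C1/cos(z)^(4/9)


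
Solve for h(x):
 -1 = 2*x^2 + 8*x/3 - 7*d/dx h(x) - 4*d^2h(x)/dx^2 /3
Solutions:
 h(x) = C1 + C2*exp(-21*x/4) + 2*x^3/21 + 20*x^2/147 + 281*x/3087


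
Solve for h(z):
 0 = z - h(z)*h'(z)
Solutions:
 h(z) = -sqrt(C1 + z^2)
 h(z) = sqrt(C1 + z^2)


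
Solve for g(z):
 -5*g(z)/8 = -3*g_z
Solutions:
 g(z) = C1*exp(5*z/24)


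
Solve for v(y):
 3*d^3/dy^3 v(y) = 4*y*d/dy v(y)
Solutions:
 v(y) = C1 + Integral(C2*airyai(6^(2/3)*y/3) + C3*airybi(6^(2/3)*y/3), y)


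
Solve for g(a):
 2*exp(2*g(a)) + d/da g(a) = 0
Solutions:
 g(a) = log(-sqrt(-1/(C1 - 2*a))) - log(2)/2
 g(a) = log(-1/(C1 - 2*a))/2 - log(2)/2


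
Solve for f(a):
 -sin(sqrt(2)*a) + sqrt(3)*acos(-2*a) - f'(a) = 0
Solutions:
 f(a) = C1 + sqrt(3)*(a*acos(-2*a) + sqrt(1 - 4*a^2)/2) + sqrt(2)*cos(sqrt(2)*a)/2


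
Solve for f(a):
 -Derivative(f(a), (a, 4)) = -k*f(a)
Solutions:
 f(a) = C1*exp(-a*k^(1/4)) + C2*exp(a*k^(1/4)) + C3*exp(-I*a*k^(1/4)) + C4*exp(I*a*k^(1/4))


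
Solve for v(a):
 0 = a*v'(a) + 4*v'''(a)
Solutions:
 v(a) = C1 + Integral(C2*airyai(-2^(1/3)*a/2) + C3*airybi(-2^(1/3)*a/2), a)


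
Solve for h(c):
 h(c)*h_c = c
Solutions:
 h(c) = -sqrt(C1 + c^2)
 h(c) = sqrt(C1 + c^2)


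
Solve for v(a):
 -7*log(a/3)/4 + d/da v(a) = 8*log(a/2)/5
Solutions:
 v(a) = C1 + 67*a*log(a)/20 - 67*a/20 - 7*a*log(3)/4 - 8*a*log(2)/5


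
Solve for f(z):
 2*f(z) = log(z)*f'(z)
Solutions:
 f(z) = C1*exp(2*li(z))


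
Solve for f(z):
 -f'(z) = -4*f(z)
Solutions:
 f(z) = C1*exp(4*z)


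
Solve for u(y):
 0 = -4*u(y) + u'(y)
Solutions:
 u(y) = C1*exp(4*y)


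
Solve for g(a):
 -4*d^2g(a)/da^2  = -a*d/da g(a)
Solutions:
 g(a) = C1 + C2*erfi(sqrt(2)*a/4)


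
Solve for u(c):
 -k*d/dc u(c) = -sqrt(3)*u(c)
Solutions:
 u(c) = C1*exp(sqrt(3)*c/k)


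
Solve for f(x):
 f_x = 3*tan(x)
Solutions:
 f(x) = C1 - 3*log(cos(x))


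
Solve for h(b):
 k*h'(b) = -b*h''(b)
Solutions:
 h(b) = C1 + b^(1 - re(k))*(C2*sin(log(b)*Abs(im(k))) + C3*cos(log(b)*im(k)))


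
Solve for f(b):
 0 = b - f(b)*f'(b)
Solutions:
 f(b) = -sqrt(C1 + b^2)
 f(b) = sqrt(C1 + b^2)


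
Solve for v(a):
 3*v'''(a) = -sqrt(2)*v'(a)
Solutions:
 v(a) = C1 + C2*sin(2^(1/4)*sqrt(3)*a/3) + C3*cos(2^(1/4)*sqrt(3)*a/3)


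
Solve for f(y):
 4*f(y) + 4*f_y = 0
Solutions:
 f(y) = C1*exp(-y)


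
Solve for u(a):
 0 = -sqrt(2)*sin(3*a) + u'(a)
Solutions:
 u(a) = C1 - sqrt(2)*cos(3*a)/3


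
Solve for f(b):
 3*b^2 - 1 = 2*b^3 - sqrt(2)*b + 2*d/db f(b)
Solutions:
 f(b) = C1 - b^4/4 + b^3/2 + sqrt(2)*b^2/4 - b/2


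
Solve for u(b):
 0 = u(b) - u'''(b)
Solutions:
 u(b) = C3*exp(b) + (C1*sin(sqrt(3)*b/2) + C2*cos(sqrt(3)*b/2))*exp(-b/2)


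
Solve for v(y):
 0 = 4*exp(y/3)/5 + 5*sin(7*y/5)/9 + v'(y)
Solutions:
 v(y) = C1 - 12*exp(y/3)/5 + 25*cos(7*y/5)/63


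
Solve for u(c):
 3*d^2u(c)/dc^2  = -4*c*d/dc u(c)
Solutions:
 u(c) = C1 + C2*erf(sqrt(6)*c/3)


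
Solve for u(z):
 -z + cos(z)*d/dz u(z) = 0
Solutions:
 u(z) = C1 + Integral(z/cos(z), z)


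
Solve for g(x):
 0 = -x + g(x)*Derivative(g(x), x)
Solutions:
 g(x) = -sqrt(C1 + x^2)
 g(x) = sqrt(C1 + x^2)


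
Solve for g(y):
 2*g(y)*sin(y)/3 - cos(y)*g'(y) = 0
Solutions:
 g(y) = C1/cos(y)^(2/3)


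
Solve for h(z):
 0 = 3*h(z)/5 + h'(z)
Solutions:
 h(z) = C1*exp(-3*z/5)


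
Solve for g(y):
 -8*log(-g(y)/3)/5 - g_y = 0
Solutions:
 5*Integral(1/(log(-_y) - log(3)), (_y, g(y)))/8 = C1 - y


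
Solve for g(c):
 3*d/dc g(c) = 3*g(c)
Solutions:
 g(c) = C1*exp(c)


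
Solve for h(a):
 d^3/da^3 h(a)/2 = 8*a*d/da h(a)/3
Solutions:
 h(a) = C1 + Integral(C2*airyai(2*2^(1/3)*3^(2/3)*a/3) + C3*airybi(2*2^(1/3)*3^(2/3)*a/3), a)


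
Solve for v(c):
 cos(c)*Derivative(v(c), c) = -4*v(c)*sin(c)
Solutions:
 v(c) = C1*cos(c)^4


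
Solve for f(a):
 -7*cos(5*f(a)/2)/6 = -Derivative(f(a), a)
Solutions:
 -7*a/6 - log(sin(5*f(a)/2) - 1)/5 + log(sin(5*f(a)/2) + 1)/5 = C1


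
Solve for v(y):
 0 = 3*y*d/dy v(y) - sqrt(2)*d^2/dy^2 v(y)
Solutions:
 v(y) = C1 + C2*erfi(2^(1/4)*sqrt(3)*y/2)


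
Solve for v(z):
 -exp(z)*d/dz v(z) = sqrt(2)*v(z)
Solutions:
 v(z) = C1*exp(sqrt(2)*exp(-z))


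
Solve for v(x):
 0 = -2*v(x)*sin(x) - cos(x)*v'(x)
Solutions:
 v(x) = C1*cos(x)^2


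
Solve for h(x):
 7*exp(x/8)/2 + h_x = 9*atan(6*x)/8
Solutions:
 h(x) = C1 + 9*x*atan(6*x)/8 - 28*exp(x/8) - 3*log(36*x^2 + 1)/32


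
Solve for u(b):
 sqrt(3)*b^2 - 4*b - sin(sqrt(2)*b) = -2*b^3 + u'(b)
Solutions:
 u(b) = C1 + b^4/2 + sqrt(3)*b^3/3 - 2*b^2 + sqrt(2)*cos(sqrt(2)*b)/2


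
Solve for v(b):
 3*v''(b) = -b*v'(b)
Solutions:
 v(b) = C1 + C2*erf(sqrt(6)*b/6)


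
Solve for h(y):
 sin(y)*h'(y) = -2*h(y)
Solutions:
 h(y) = C1*(cos(y) + 1)/(cos(y) - 1)


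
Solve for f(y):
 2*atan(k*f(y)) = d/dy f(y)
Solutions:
 Integral(1/atan(_y*k), (_y, f(y))) = C1 + 2*y


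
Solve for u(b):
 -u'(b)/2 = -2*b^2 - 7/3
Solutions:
 u(b) = C1 + 4*b^3/3 + 14*b/3


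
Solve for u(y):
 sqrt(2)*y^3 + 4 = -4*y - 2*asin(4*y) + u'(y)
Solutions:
 u(y) = C1 + sqrt(2)*y^4/4 + 2*y^2 + 2*y*asin(4*y) + 4*y + sqrt(1 - 16*y^2)/2


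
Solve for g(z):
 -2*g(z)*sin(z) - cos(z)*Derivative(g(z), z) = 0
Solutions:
 g(z) = C1*cos(z)^2


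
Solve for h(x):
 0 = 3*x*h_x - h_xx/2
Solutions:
 h(x) = C1 + C2*erfi(sqrt(3)*x)


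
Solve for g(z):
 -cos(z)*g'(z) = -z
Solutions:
 g(z) = C1 + Integral(z/cos(z), z)


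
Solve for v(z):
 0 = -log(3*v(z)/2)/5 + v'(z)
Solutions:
 5*Integral(1/(-log(_y) - log(3) + log(2)), (_y, v(z))) = C1 - z


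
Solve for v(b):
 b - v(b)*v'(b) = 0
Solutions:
 v(b) = -sqrt(C1 + b^2)
 v(b) = sqrt(C1 + b^2)


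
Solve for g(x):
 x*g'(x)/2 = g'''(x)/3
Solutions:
 g(x) = C1 + Integral(C2*airyai(2^(2/3)*3^(1/3)*x/2) + C3*airybi(2^(2/3)*3^(1/3)*x/2), x)


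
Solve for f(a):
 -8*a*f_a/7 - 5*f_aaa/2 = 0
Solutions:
 f(a) = C1 + Integral(C2*airyai(-2*2^(1/3)*35^(2/3)*a/35) + C3*airybi(-2*2^(1/3)*35^(2/3)*a/35), a)


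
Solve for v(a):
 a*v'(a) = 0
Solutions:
 v(a) = C1


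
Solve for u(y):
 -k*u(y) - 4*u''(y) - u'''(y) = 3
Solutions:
 u(y) = C1*exp(-y*((27*k/2 + sqrt((27*k + 128)^2 - 16384)/2 + 64)^(1/3) + 4 + 16/(27*k/2 + sqrt((27*k + 128)^2 - 16384)/2 + 64)^(1/3))/3) + C2*exp(y*((27*k/2 + sqrt((27*k + 128)^2 - 16384)/2 + 64)^(1/3) - sqrt(3)*I*(27*k/2 + sqrt((27*k + 128)^2 - 16384)/2 + 64)^(1/3) - 8 - 64/((-1 + sqrt(3)*I)*(27*k/2 + sqrt((27*k + 128)^2 - 16384)/2 + 64)^(1/3)))/6) + C3*exp(y*((27*k/2 + sqrt((27*k + 128)^2 - 16384)/2 + 64)^(1/3) + sqrt(3)*I*(27*k/2 + sqrt((27*k + 128)^2 - 16384)/2 + 64)^(1/3) - 8 + 64/((1 + sqrt(3)*I)*(27*k/2 + sqrt((27*k + 128)^2 - 16384)/2 + 64)^(1/3)))/6) - 3/k


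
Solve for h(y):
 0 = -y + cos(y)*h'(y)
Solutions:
 h(y) = C1 + Integral(y/cos(y), y)


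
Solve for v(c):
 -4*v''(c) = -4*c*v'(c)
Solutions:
 v(c) = C1 + C2*erfi(sqrt(2)*c/2)


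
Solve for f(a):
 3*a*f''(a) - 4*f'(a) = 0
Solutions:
 f(a) = C1 + C2*a^(7/3)


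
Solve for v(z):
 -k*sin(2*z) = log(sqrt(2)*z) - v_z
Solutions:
 v(z) = C1 - k*cos(2*z)/2 + z*log(z) - z + z*log(2)/2


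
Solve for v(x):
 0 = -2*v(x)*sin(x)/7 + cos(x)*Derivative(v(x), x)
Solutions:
 v(x) = C1/cos(x)^(2/7)


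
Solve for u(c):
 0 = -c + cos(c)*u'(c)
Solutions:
 u(c) = C1 + Integral(c/cos(c), c)


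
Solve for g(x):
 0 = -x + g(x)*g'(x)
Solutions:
 g(x) = -sqrt(C1 + x^2)
 g(x) = sqrt(C1 + x^2)


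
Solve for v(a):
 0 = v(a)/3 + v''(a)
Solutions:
 v(a) = C1*sin(sqrt(3)*a/3) + C2*cos(sqrt(3)*a/3)


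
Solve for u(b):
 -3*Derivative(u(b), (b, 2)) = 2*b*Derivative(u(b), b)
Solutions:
 u(b) = C1 + C2*erf(sqrt(3)*b/3)


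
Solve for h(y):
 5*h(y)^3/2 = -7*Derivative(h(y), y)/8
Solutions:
 h(y) = -sqrt(14)*sqrt(-1/(C1 - 20*y))/2
 h(y) = sqrt(14)*sqrt(-1/(C1 - 20*y))/2


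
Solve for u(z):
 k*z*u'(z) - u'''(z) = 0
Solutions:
 u(z) = C1 + Integral(C2*airyai(k^(1/3)*z) + C3*airybi(k^(1/3)*z), z)


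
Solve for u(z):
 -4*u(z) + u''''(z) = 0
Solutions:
 u(z) = C1*exp(-sqrt(2)*z) + C2*exp(sqrt(2)*z) + C3*sin(sqrt(2)*z) + C4*cos(sqrt(2)*z)


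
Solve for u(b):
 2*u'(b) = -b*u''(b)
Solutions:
 u(b) = C1 + C2/b


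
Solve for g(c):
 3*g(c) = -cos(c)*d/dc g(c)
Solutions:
 g(c) = C1*(sin(c) - 1)^(3/2)/(sin(c) + 1)^(3/2)


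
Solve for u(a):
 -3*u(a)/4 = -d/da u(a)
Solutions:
 u(a) = C1*exp(3*a/4)


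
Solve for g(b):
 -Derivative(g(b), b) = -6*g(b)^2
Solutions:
 g(b) = -1/(C1 + 6*b)


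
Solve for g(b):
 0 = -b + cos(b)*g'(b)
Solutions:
 g(b) = C1 + Integral(b/cos(b), b)


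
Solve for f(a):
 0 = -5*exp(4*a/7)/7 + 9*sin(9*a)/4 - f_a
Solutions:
 f(a) = C1 - 5*exp(4*a/7)/4 - cos(9*a)/4


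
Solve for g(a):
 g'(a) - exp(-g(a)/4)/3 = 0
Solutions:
 g(a) = 4*log(C1 + a/12)


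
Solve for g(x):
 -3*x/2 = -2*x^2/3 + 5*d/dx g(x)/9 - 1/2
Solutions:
 g(x) = C1 + 2*x^3/5 - 27*x^2/20 + 9*x/10


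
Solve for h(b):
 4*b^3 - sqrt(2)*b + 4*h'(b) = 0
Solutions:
 h(b) = C1 - b^4/4 + sqrt(2)*b^2/8


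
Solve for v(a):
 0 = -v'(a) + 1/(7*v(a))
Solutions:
 v(a) = -sqrt(C1 + 14*a)/7
 v(a) = sqrt(C1 + 14*a)/7


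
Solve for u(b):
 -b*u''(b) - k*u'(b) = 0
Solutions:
 u(b) = C1 + b^(1 - re(k))*(C2*sin(log(b)*Abs(im(k))) + C3*cos(log(b)*im(k)))


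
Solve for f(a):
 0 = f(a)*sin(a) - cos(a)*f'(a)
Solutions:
 f(a) = C1/cos(a)


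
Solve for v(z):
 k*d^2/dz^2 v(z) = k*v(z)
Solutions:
 v(z) = C1*exp(-z) + C2*exp(z)


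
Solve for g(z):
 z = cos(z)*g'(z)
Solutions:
 g(z) = C1 + Integral(z/cos(z), z)


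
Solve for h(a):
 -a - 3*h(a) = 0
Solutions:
 h(a) = -a/3


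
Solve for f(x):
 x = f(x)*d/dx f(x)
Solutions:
 f(x) = -sqrt(C1 + x^2)
 f(x) = sqrt(C1 + x^2)


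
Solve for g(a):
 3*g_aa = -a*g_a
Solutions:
 g(a) = C1 + C2*erf(sqrt(6)*a/6)


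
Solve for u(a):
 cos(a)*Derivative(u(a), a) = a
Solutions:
 u(a) = C1 + Integral(a/cos(a), a)


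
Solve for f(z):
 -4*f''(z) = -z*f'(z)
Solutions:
 f(z) = C1 + C2*erfi(sqrt(2)*z/4)


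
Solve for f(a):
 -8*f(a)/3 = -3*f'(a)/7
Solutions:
 f(a) = C1*exp(56*a/9)


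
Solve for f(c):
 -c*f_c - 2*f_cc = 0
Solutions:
 f(c) = C1 + C2*erf(c/2)


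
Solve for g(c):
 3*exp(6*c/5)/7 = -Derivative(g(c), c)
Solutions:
 g(c) = C1 - 5*exp(6*c/5)/14


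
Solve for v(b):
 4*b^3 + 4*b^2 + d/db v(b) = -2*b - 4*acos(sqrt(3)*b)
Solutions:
 v(b) = C1 - b^4 - 4*b^3/3 - b^2 - 4*b*acos(sqrt(3)*b) + 4*sqrt(3)*sqrt(1 - 3*b^2)/3


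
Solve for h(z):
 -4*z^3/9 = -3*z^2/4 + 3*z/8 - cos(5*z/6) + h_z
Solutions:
 h(z) = C1 - z^4/9 + z^3/4 - 3*z^2/16 + 6*sin(5*z/6)/5


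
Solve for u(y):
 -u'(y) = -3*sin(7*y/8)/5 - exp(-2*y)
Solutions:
 u(y) = C1 - 24*cos(7*y/8)/35 - exp(-2*y)/2


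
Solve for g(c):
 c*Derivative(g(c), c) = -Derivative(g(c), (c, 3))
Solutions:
 g(c) = C1 + Integral(C2*airyai(-c) + C3*airybi(-c), c)


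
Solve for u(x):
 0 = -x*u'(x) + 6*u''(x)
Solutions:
 u(x) = C1 + C2*erfi(sqrt(3)*x/6)


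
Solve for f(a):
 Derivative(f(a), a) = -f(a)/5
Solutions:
 f(a) = C1*exp(-a/5)


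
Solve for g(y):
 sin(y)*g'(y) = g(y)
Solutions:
 g(y) = C1*sqrt(cos(y) - 1)/sqrt(cos(y) + 1)


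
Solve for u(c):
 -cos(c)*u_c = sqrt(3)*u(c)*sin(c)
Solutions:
 u(c) = C1*cos(c)^(sqrt(3))


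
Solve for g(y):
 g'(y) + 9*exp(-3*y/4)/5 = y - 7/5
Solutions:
 g(y) = C1 + y^2/2 - 7*y/5 + 12*exp(-3*y/4)/5


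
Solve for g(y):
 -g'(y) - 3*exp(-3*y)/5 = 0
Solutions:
 g(y) = C1 + exp(-3*y)/5


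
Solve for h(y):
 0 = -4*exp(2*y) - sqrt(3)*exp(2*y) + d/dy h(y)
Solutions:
 h(y) = C1 + sqrt(3)*exp(2*y)/2 + 2*exp(2*y)


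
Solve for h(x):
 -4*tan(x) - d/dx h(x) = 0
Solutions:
 h(x) = C1 + 4*log(cos(x))


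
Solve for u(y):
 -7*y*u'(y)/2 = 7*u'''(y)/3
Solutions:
 u(y) = C1 + Integral(C2*airyai(-2^(2/3)*3^(1/3)*y/2) + C3*airybi(-2^(2/3)*3^(1/3)*y/2), y)


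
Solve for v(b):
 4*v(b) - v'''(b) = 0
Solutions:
 v(b) = C3*exp(2^(2/3)*b) + (C1*sin(2^(2/3)*sqrt(3)*b/2) + C2*cos(2^(2/3)*sqrt(3)*b/2))*exp(-2^(2/3)*b/2)


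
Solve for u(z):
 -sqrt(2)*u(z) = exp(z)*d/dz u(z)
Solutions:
 u(z) = C1*exp(sqrt(2)*exp(-z))


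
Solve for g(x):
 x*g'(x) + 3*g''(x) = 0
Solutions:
 g(x) = C1 + C2*erf(sqrt(6)*x/6)


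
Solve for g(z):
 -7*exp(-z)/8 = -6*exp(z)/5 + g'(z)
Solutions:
 g(z) = C1 + 6*exp(z)/5 + 7*exp(-z)/8


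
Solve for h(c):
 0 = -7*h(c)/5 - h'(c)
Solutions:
 h(c) = C1*exp(-7*c/5)


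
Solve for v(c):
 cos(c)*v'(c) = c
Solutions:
 v(c) = C1 + Integral(c/cos(c), c)


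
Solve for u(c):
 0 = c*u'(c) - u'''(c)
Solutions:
 u(c) = C1 + Integral(C2*airyai(c) + C3*airybi(c), c)


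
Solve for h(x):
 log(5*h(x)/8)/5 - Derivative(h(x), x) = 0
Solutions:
 5*Integral(1/(-log(_y) - log(5) + 3*log(2)), (_y, h(x))) = C1 - x


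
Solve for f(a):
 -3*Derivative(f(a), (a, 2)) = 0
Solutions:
 f(a) = C1 + C2*a


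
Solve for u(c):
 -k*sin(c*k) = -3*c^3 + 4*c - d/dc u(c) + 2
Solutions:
 u(c) = C1 - 3*c^4/4 + 2*c^2 + 2*c - cos(c*k)


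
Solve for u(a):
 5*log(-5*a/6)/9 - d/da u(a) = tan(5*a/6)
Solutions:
 u(a) = C1 + 5*a*log(-a)/9 - 5*a*log(6)/9 - 5*a/9 + 5*a*log(5)/9 + 6*log(cos(5*a/6))/5


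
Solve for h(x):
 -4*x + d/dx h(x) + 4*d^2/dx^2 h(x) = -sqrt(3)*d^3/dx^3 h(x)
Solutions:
 h(x) = C1 + C2*exp(sqrt(3)*x*(-2 + sqrt(4 - sqrt(3)))/3) + C3*exp(-sqrt(3)*x*(sqrt(4 - sqrt(3)) + 2)/3) + 2*x^2 - 16*x


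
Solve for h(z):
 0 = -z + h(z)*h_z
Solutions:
 h(z) = -sqrt(C1 + z^2)
 h(z) = sqrt(C1 + z^2)


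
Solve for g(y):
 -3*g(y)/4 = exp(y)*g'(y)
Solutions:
 g(y) = C1*exp(3*exp(-y)/4)


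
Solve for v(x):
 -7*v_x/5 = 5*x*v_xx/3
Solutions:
 v(x) = C1 + C2*x^(4/25)


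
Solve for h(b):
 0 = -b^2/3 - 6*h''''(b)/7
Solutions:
 h(b) = C1 + C2*b + C3*b^2 + C4*b^3 - 7*b^6/6480


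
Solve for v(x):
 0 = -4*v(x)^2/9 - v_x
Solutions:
 v(x) = 9/(C1 + 4*x)


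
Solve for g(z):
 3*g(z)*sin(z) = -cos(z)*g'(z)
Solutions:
 g(z) = C1*cos(z)^3


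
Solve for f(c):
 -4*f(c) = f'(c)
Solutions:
 f(c) = C1*exp(-4*c)


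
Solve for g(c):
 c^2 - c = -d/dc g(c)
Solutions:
 g(c) = C1 - c^3/3 + c^2/2


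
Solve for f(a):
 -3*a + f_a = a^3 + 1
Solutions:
 f(a) = C1 + a^4/4 + 3*a^2/2 + a


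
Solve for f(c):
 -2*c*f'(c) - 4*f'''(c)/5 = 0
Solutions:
 f(c) = C1 + Integral(C2*airyai(-2^(2/3)*5^(1/3)*c/2) + C3*airybi(-2^(2/3)*5^(1/3)*c/2), c)


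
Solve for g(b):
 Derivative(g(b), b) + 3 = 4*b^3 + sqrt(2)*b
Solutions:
 g(b) = C1 + b^4 + sqrt(2)*b^2/2 - 3*b


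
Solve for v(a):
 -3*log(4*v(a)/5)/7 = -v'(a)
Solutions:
 -7*Integral(1/(log(_y) - log(5) + 2*log(2)), (_y, v(a)))/3 = C1 - a


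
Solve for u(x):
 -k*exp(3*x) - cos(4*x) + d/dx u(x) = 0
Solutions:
 u(x) = C1 + k*exp(3*x)/3 + sin(4*x)/4


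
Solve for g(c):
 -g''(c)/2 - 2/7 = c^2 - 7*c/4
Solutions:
 g(c) = C1 + C2*c - c^4/6 + 7*c^3/12 - 2*c^2/7


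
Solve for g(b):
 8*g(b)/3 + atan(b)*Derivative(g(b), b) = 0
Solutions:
 g(b) = C1*exp(-8*Integral(1/atan(b), b)/3)


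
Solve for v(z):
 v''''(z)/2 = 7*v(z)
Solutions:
 v(z) = C1*exp(-14^(1/4)*z) + C2*exp(14^(1/4)*z) + C3*sin(14^(1/4)*z) + C4*cos(14^(1/4)*z)


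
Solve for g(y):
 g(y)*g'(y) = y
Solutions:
 g(y) = -sqrt(C1 + y^2)
 g(y) = sqrt(C1 + y^2)


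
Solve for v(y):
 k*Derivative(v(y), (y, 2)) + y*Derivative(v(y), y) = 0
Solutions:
 v(y) = C1 + C2*sqrt(k)*erf(sqrt(2)*y*sqrt(1/k)/2)


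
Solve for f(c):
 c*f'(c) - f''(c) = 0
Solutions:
 f(c) = C1 + C2*erfi(sqrt(2)*c/2)


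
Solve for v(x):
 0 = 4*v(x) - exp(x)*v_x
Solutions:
 v(x) = C1*exp(-4*exp(-x))


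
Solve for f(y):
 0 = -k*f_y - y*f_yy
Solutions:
 f(y) = C1 + y^(1 - re(k))*(C2*sin(log(y)*Abs(im(k))) + C3*cos(log(y)*im(k)))


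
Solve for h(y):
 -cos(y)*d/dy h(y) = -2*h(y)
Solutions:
 h(y) = C1*(sin(y) + 1)/(sin(y) - 1)


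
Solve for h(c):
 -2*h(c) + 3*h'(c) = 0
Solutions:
 h(c) = C1*exp(2*c/3)


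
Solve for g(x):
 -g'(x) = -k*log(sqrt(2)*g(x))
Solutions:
 Integral(1/(2*log(_y) + log(2)), (_y, g(x))) = C1 + k*x/2


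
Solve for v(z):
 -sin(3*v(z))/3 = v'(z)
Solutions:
 v(z) = -acos((-C1 - exp(2*z))/(C1 - exp(2*z)))/3 + 2*pi/3
 v(z) = acos((-C1 - exp(2*z))/(C1 - exp(2*z)))/3


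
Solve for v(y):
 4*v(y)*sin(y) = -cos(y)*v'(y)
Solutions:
 v(y) = C1*cos(y)^4


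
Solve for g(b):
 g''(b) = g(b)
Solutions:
 g(b) = C1*exp(-b) + C2*exp(b)


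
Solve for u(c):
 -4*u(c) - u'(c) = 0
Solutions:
 u(c) = C1*exp(-4*c)


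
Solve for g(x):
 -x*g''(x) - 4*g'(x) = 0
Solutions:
 g(x) = C1 + C2/x^3


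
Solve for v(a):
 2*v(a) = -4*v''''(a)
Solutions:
 v(a) = (C1*sin(2^(1/4)*a/2) + C2*cos(2^(1/4)*a/2))*exp(-2^(1/4)*a/2) + (C3*sin(2^(1/4)*a/2) + C4*cos(2^(1/4)*a/2))*exp(2^(1/4)*a/2)
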